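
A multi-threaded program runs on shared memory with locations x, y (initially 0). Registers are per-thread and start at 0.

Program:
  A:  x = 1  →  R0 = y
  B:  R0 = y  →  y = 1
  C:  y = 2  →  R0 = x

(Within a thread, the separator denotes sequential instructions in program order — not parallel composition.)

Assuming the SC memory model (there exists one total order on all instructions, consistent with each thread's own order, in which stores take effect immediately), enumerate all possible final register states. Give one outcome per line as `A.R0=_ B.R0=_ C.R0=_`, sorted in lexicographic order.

outcome vector order: (A.R0,B.R0,C.R0)
|SC outcomes| = 10

A.R0=0 B.R0=0 C.R0=1
A.R0=0 B.R0=2 C.R0=1
A.R0=1 B.R0=0 C.R0=0
A.R0=1 B.R0=0 C.R0=1
A.R0=1 B.R0=2 C.R0=0
A.R0=1 B.R0=2 C.R0=1
A.R0=2 B.R0=0 C.R0=0
A.R0=2 B.R0=0 C.R0=1
A.R0=2 B.R0=2 C.R0=0
A.R0=2 B.R0=2 C.R0=1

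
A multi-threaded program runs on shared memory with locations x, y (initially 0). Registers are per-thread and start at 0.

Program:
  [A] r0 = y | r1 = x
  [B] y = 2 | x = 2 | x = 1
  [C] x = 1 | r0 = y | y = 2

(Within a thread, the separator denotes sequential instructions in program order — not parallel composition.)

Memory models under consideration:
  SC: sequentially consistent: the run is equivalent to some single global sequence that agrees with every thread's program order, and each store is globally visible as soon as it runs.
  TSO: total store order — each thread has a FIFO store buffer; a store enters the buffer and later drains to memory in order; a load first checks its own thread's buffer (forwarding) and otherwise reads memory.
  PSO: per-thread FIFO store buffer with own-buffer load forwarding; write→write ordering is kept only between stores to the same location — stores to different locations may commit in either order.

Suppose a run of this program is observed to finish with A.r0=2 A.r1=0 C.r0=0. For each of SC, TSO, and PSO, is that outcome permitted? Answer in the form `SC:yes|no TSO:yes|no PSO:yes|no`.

SC:no TSO:yes PSO:yes

outcome vector order: (A.r0,A.r1,C.r0)
SC (11): (0,0,0); (0,0,2); (0,1,0); (0,1,2); (0,2,0); (0,2,2); (2,0,2); (2,1,0); (2,1,2); (2,2,0); (2,2,2)
TSO (12): (0,0,0); (0,0,2); (0,1,0); (0,1,2); (0,2,0); (0,2,2); (2,0,0); (2,0,2); (2,1,0); (2,1,2); (2,2,0); (2,2,2)
PSO (12): (0,0,0); (0,0,2); (0,1,0); (0,1,2); (0,2,0); (0,2,2); (2,0,0); (2,0,2); (2,1,0); (2,1,2); (2,2,0); (2,2,2)
target (2,0,0) ∈ {TSO,PSO}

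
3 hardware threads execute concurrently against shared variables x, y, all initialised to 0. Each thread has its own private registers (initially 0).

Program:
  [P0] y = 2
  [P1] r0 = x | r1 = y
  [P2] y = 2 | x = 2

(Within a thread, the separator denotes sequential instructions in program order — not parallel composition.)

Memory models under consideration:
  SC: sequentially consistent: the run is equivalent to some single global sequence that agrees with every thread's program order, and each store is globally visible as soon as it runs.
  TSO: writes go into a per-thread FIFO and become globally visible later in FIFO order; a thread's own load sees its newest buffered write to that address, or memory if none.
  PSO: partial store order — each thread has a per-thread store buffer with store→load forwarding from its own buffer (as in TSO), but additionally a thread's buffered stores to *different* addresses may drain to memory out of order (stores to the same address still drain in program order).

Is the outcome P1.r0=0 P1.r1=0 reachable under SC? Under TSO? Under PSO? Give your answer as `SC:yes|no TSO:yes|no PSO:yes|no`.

SC:yes TSO:yes PSO:yes

outcome vector order: (P1.r0,P1.r1)
SC (3): (0,0); (0,2); (2,2)
TSO (3): (0,0); (0,2); (2,2)
PSO (4): (0,0); (0,2); (2,0); (2,2)
target (0,0) ∈ {SC,TSO,PSO}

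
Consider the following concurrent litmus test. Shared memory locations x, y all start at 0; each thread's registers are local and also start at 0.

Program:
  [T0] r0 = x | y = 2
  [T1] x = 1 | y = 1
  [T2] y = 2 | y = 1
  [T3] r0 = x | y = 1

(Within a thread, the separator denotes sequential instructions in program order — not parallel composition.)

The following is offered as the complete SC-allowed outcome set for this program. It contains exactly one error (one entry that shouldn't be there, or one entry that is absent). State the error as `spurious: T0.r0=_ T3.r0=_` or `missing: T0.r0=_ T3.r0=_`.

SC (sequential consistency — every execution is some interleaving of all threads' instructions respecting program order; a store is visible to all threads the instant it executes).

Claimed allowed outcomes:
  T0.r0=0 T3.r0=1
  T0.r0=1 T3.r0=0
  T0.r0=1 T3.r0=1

missing: T0.r0=0 T3.r0=0

outcome vector order: (T0.r0,T3.r0)
SC: 4 outcomes — {0/0; 0/1; 1/0; 1/1}
SC∖claimed = {0/0}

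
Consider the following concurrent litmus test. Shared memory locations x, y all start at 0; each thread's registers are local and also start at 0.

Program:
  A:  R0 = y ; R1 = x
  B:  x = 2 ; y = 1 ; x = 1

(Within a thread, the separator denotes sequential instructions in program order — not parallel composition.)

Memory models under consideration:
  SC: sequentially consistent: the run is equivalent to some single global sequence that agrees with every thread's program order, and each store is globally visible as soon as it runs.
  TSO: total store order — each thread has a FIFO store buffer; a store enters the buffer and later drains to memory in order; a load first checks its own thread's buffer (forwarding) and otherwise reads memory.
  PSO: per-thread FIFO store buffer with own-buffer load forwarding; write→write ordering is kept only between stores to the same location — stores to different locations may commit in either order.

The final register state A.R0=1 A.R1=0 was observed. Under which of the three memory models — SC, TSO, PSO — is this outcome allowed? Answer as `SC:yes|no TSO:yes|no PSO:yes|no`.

SC:no TSO:no PSO:yes

outcome vector order: (A.R0,A.R1)
SC (5): 0/0, 0/1, 0/2, 1/1, 1/2
TSO (5): 0/0, 0/1, 0/2, 1/1, 1/2
PSO (6): 0/0, 0/1, 0/2, 1/0, 1/1, 1/2
target 1/0 ∈ {PSO}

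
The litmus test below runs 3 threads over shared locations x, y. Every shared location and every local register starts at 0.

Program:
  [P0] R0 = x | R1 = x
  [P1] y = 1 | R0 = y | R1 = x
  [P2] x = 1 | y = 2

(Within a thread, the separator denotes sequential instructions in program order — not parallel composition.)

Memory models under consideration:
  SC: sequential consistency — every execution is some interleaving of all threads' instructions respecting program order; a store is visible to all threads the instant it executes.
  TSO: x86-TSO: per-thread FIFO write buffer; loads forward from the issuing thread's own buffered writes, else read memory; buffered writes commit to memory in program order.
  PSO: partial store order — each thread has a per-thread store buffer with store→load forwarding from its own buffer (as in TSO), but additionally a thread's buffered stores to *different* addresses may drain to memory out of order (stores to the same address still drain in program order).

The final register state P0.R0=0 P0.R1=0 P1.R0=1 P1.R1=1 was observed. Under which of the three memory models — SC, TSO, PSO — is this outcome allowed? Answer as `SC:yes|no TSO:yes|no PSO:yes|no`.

SC:yes TSO:yes PSO:yes

outcome vector order: (P0.R0,P0.R1,P1.R0,P1.R1)
SC (9): <0 0 1 0>, <0 0 1 1>, <0 0 2 1>, <0 1 1 0>, <0 1 1 1>, <0 1 2 1>, <1 1 1 0>, <1 1 1 1>, <1 1 2 1>
TSO (9): <0 0 1 0>, <0 0 1 1>, <0 0 2 1>, <0 1 1 0>, <0 1 1 1>, <0 1 2 1>, <1 1 1 0>, <1 1 1 1>, <1 1 2 1>
PSO (12): <0 0 1 0>, <0 0 1 1>, <0 0 2 0>, <0 0 2 1>, <0 1 1 0>, <0 1 1 1>, <0 1 2 0>, <0 1 2 1>, <1 1 1 0>, <1 1 1 1>, <1 1 2 0>, <1 1 2 1>
target <0 0 1 1> ∈ {SC,TSO,PSO}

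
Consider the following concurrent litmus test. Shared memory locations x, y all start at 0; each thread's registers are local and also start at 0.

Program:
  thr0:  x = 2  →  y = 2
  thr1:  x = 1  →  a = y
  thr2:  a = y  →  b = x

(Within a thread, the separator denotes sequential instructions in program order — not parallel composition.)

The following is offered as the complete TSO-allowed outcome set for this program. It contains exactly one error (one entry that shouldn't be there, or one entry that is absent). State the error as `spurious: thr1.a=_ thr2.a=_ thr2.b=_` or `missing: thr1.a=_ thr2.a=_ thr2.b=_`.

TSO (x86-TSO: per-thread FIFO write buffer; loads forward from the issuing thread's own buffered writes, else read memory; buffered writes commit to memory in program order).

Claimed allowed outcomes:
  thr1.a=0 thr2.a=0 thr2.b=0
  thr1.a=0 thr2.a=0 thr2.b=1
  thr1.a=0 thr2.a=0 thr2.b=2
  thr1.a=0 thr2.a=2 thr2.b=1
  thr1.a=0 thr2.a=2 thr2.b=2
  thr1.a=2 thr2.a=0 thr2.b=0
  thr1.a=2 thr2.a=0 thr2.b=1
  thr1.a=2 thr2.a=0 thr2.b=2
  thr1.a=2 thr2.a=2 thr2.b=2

outcome vector order: (thr1.a,thr2.a,thr2.b)
TSO (10): <0 0 0>; <0 0 1>; <0 0 2>; <0 2 1>; <0 2 2>; <2 0 0>; <2 0 1>; <2 0 2>; <2 2 1>; <2 2 2>
TSO∖claimed = {<2 2 1>}

missing: thr1.a=2 thr2.a=2 thr2.b=1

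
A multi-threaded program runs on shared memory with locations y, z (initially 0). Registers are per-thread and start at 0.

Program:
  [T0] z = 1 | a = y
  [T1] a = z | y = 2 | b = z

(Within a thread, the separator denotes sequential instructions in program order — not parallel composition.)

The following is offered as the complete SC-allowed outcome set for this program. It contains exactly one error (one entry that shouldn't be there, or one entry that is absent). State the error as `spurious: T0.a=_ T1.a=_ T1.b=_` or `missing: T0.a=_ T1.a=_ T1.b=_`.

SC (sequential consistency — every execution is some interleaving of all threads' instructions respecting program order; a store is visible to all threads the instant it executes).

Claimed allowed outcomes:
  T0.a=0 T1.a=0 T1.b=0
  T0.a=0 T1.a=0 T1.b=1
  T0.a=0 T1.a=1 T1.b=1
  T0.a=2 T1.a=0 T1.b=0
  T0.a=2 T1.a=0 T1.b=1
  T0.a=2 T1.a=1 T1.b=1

spurious: T0.a=0 T1.a=0 T1.b=0

outcome vector order: (T0.a,T1.a,T1.b)
SC (5): 001, 011, 200, 201, 211
claimed∖SC = {000}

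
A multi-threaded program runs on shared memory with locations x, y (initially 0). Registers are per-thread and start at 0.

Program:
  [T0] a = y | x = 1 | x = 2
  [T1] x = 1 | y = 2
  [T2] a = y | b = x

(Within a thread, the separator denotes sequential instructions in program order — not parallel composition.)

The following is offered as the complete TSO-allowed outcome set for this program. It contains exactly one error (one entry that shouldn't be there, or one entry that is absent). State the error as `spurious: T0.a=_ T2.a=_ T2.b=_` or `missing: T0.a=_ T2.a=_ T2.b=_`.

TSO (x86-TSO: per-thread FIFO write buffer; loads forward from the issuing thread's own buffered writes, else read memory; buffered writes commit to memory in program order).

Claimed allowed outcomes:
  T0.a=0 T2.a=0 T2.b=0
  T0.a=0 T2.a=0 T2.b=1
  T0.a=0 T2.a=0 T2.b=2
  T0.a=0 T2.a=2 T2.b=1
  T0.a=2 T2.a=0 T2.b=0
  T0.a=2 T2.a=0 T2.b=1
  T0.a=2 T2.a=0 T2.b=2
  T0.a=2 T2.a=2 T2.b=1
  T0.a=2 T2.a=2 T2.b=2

missing: T0.a=0 T2.a=2 T2.b=2

outcome vector order: (T0.a,T2.a,T2.b)
TSO (10): 0/0/0; 0/0/1; 0/0/2; 0/2/1; 0/2/2; 2/0/0; 2/0/1; 2/0/2; 2/2/1; 2/2/2
TSO∖claimed = {0/2/2}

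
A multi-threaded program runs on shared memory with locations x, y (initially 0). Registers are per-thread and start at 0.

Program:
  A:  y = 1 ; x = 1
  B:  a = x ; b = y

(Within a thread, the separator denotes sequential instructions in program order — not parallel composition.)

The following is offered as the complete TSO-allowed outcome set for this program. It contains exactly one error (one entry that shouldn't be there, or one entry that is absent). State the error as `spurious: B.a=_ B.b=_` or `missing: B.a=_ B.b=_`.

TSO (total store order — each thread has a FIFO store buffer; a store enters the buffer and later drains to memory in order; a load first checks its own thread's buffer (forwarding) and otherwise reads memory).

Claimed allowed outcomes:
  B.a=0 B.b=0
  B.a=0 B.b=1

outcome vector order: (B.a,B.b)
[TSO] allowed = {<0 0>, <0 1>, <1 1>}
TSO∖claimed = {<1 1>}

missing: B.a=1 B.b=1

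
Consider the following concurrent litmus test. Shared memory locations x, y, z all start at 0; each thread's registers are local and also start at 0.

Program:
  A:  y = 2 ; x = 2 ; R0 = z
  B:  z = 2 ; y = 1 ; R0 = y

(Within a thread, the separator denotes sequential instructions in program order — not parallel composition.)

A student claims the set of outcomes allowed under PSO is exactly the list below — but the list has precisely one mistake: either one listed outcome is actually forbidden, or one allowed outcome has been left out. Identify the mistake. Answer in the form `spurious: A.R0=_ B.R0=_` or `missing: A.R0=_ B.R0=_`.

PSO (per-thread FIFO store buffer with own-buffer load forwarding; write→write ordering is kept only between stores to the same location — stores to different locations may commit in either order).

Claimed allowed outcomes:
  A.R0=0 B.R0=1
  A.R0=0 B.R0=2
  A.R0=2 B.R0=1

missing: A.R0=2 B.R0=2

outcome vector order: (A.R0,B.R0)
[PSO] allowed = {01 02 21 22}
PSO∖claimed = {22}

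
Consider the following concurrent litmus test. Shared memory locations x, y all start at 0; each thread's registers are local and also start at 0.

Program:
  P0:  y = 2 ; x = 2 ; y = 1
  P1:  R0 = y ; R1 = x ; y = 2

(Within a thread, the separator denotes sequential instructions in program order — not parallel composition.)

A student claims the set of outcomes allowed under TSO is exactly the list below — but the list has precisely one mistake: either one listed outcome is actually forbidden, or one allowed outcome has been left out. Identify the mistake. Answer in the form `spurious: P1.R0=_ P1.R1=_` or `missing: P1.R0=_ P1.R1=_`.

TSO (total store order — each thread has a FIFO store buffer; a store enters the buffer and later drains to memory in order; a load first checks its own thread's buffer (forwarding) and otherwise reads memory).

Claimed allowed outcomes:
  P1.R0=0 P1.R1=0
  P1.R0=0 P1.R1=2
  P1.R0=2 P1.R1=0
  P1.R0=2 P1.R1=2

outcome vector order: (P1.R0,P1.R1)
[TSO] allowed = {0/0, 0/2, 1/2, 2/0, 2/2}
TSO∖claimed = {1/2}

missing: P1.R0=1 P1.R1=2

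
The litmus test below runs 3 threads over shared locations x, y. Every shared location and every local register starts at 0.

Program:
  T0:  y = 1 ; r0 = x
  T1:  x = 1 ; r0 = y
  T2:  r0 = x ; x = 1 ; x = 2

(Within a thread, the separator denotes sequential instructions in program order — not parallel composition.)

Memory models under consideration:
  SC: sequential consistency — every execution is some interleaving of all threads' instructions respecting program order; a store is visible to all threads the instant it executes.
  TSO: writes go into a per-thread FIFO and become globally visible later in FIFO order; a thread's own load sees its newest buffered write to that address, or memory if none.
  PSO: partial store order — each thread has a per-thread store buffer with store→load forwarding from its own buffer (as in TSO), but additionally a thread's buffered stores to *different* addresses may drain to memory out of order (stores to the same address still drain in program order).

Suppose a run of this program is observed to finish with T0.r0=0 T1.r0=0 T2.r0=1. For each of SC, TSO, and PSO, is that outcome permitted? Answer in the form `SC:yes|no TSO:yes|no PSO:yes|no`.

outcome vector order: (T0.r0,T1.r0,T2.r0)
[SC] allowed = {(0,1,0) (0,1,1) (1,0,0) (1,0,1) (1,1,0) (1,1,1) (2,0,0) (2,0,1) (2,1,0) (2,1,1)}
[TSO] allowed = {(0,0,0) (0,0,1) (0,1,0) (0,1,1) (1,0,0) (1,0,1) (1,1,0) (1,1,1) (2,0,0) (2,0,1) (2,1,0) (2,1,1)}
[PSO] allowed = {(0,0,0) (0,0,1) (0,1,0) (0,1,1) (1,0,0) (1,0,1) (1,1,0) (1,1,1) (2,0,0) (2,0,1) (2,1,0) (2,1,1)}
target (0,0,1) ∈ {TSO,PSO}

SC:no TSO:yes PSO:yes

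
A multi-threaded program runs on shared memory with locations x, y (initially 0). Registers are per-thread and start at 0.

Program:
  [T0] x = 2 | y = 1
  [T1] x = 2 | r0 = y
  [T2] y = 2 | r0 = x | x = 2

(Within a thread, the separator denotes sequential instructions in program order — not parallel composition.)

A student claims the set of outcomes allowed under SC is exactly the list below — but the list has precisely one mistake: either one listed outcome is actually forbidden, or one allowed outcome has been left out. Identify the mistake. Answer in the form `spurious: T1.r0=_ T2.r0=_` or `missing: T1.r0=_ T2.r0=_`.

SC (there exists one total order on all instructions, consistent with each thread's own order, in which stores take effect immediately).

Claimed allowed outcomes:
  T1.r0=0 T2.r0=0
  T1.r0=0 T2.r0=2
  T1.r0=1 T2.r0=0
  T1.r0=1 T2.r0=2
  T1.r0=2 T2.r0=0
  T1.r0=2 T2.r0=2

spurious: T1.r0=0 T2.r0=0

outcome vector order: (T1.r0,T2.r0)
SC (5): 02, 10, 12, 20, 22
claimed∖SC = {00}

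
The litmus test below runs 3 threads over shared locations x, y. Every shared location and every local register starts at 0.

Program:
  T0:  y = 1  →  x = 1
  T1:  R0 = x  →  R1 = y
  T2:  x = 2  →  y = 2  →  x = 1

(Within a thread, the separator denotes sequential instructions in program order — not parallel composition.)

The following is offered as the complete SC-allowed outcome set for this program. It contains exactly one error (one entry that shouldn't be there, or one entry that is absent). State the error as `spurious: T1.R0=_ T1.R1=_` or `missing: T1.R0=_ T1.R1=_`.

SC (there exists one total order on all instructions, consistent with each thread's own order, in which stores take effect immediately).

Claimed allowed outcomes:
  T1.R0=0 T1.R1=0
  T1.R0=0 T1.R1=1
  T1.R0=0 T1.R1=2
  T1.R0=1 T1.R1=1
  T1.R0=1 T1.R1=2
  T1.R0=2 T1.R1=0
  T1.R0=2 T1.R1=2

missing: T1.R0=2 T1.R1=1

outcome vector order: (T1.R0,T1.R1)
[SC] allowed = {(0,0); (0,1); (0,2); (1,1); (1,2); (2,0); (2,1); (2,2)}
SC∖claimed = {(2,1)}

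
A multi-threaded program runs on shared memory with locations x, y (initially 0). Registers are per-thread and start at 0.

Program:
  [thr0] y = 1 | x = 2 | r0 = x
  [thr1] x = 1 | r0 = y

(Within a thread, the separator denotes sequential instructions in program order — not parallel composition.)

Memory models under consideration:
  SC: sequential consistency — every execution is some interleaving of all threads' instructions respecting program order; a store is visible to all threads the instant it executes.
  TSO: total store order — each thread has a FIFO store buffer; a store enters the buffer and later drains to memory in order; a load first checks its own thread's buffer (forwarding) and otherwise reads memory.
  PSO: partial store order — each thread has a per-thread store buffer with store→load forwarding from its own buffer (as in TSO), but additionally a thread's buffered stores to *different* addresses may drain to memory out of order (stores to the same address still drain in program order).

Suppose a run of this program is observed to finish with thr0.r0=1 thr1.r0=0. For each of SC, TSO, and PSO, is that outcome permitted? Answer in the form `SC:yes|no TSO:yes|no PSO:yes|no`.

outcome vector order: (thr0.r0,thr1.r0)
SC: 3 outcomes — {(1,1) (2,0) (2,1)}
TSO: 4 outcomes — {(1,0) (1,1) (2,0) (2,1)}
PSO: 4 outcomes — {(1,0) (1,1) (2,0) (2,1)}
target (1,0) ∈ {TSO,PSO}

SC:no TSO:yes PSO:yes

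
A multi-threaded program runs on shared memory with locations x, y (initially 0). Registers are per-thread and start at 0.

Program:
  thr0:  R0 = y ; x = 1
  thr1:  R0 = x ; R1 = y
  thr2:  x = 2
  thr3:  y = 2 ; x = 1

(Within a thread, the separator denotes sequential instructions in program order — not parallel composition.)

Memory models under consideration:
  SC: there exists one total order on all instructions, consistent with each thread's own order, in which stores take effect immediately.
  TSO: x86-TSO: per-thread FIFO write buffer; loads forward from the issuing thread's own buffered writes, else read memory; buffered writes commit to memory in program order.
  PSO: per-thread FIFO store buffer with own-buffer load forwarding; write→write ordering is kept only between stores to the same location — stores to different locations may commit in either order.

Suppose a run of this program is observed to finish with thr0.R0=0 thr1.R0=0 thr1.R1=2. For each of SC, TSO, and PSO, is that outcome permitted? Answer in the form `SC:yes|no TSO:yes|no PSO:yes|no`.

SC:yes TSO:yes PSO:yes

outcome vector order: (thr0.R0,thr1.R0,thr1.R1)
[SC] allowed = {0/0/0 0/0/2 0/1/0 0/1/2 0/2/0 0/2/2 2/0/0 2/0/2 2/1/2 2/2/0 2/2/2}
[TSO] allowed = {0/0/0 0/0/2 0/1/0 0/1/2 0/2/0 0/2/2 2/0/0 2/0/2 2/1/2 2/2/0 2/2/2}
[PSO] allowed = {0/0/0 0/0/2 0/1/0 0/1/2 0/2/0 0/2/2 2/0/0 2/0/2 2/1/0 2/1/2 2/2/0 2/2/2}
target 0/0/2 ∈ {SC,TSO,PSO}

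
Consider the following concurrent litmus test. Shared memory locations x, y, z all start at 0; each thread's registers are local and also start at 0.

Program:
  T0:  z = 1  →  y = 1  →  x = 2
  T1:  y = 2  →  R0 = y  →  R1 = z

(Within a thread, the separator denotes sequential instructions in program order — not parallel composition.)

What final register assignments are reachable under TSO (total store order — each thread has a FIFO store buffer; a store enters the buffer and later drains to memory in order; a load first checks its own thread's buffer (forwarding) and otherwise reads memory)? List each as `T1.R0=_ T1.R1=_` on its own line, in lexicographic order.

T1.R0=1 T1.R1=1
T1.R0=2 T1.R1=0
T1.R0=2 T1.R1=1

outcome vector order: (T1.R0,T1.R1)
|TSO outcomes| = 3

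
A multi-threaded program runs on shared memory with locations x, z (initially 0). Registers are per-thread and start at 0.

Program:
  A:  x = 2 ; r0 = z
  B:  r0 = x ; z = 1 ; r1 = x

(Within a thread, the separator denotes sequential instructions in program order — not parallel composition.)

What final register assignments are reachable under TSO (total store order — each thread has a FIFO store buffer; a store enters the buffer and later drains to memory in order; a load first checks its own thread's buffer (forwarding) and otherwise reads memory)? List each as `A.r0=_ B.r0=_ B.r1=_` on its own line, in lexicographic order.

outcome vector order: (A.r0,B.r0,B.r1)
|TSO outcomes| = 6

A.r0=0 B.r0=0 B.r1=0
A.r0=0 B.r0=0 B.r1=2
A.r0=0 B.r0=2 B.r1=2
A.r0=1 B.r0=0 B.r1=0
A.r0=1 B.r0=0 B.r1=2
A.r0=1 B.r0=2 B.r1=2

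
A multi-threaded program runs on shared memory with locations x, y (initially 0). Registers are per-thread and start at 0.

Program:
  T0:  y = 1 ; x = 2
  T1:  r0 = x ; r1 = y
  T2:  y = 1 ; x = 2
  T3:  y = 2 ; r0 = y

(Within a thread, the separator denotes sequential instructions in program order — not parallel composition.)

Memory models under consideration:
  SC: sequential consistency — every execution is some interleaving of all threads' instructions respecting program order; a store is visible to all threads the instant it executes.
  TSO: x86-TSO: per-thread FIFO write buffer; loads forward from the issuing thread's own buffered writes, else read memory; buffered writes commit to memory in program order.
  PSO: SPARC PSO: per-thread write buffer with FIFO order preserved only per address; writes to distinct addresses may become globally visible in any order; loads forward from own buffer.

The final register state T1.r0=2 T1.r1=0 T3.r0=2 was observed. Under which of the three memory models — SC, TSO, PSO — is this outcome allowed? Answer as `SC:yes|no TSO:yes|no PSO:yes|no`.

SC:no TSO:no PSO:yes

outcome vector order: (T1.r0,T1.r1,T3.r0)
SC (10): 0/0/1; 0/0/2; 0/1/1; 0/1/2; 0/2/1; 0/2/2; 2/1/1; 2/1/2; 2/2/1; 2/2/2
TSO (10): 0/0/1; 0/0/2; 0/1/1; 0/1/2; 0/2/1; 0/2/2; 2/1/1; 2/1/2; 2/2/1; 2/2/2
PSO (12): 0/0/1; 0/0/2; 0/1/1; 0/1/2; 0/2/1; 0/2/2; 2/0/1; 2/0/2; 2/1/1; 2/1/2; 2/2/1; 2/2/2
target 2/0/2 ∈ {PSO}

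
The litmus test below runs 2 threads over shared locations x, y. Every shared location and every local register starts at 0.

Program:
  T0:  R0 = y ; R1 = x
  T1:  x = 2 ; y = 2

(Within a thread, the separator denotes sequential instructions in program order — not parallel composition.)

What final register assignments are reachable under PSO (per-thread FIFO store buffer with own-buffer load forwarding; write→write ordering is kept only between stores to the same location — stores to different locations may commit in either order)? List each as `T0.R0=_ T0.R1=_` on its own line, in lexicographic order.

T0.R0=0 T0.R1=0
T0.R0=0 T0.R1=2
T0.R0=2 T0.R1=0
T0.R0=2 T0.R1=2

outcome vector order: (T0.R0,T0.R1)
|PSO outcomes| = 4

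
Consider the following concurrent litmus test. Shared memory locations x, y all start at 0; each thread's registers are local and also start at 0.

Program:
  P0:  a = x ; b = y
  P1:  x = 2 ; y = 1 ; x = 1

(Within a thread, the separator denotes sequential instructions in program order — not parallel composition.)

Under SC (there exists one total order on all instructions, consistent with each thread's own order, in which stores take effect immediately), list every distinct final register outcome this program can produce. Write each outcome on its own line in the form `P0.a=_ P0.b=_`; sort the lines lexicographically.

outcome vector order: (P0.a,P0.b)
|SC outcomes| = 5

P0.a=0 P0.b=0
P0.a=0 P0.b=1
P0.a=1 P0.b=1
P0.a=2 P0.b=0
P0.a=2 P0.b=1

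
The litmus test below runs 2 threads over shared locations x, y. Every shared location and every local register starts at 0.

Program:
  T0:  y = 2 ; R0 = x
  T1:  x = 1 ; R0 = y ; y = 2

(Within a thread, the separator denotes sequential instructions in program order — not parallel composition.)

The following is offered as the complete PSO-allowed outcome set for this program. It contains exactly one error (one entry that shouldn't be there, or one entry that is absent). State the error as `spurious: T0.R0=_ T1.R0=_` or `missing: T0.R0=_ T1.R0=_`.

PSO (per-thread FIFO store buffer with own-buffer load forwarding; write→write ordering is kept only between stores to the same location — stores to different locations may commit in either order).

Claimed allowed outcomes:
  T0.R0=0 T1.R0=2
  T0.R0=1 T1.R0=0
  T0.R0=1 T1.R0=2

missing: T0.R0=0 T1.R0=0

outcome vector order: (T0.R0,T1.R0)
PSO: 4 outcomes — {<0 0>; <0 2>; <1 0>; <1 2>}
PSO∖claimed = {<0 0>}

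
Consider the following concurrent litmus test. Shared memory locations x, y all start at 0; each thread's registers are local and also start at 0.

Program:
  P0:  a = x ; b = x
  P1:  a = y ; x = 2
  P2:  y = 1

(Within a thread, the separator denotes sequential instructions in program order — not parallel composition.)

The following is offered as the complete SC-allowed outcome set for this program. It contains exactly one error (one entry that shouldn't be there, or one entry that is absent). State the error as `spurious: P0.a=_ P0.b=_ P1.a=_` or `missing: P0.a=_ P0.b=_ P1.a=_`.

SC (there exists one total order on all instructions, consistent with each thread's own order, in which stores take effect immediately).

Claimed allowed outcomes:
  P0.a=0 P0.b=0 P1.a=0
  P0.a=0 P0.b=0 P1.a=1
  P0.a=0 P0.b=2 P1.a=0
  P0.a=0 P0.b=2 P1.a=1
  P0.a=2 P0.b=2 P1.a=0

outcome vector order: (P0.a,P0.b,P1.a)
under SC → <0 0 0>, <0 0 1>, <0 2 0>, <0 2 1>, <2 2 0>, <2 2 1>
SC∖claimed = {<2 2 1>}

missing: P0.a=2 P0.b=2 P1.a=1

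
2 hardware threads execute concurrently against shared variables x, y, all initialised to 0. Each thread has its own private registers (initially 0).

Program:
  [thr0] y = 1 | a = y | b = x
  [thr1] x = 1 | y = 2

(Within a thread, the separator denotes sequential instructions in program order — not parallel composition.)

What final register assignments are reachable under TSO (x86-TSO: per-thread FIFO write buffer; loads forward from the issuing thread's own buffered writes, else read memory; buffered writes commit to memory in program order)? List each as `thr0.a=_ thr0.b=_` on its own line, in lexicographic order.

thr0.a=1 thr0.b=0
thr0.a=1 thr0.b=1
thr0.a=2 thr0.b=1

outcome vector order: (thr0.a,thr0.b)
|TSO outcomes| = 3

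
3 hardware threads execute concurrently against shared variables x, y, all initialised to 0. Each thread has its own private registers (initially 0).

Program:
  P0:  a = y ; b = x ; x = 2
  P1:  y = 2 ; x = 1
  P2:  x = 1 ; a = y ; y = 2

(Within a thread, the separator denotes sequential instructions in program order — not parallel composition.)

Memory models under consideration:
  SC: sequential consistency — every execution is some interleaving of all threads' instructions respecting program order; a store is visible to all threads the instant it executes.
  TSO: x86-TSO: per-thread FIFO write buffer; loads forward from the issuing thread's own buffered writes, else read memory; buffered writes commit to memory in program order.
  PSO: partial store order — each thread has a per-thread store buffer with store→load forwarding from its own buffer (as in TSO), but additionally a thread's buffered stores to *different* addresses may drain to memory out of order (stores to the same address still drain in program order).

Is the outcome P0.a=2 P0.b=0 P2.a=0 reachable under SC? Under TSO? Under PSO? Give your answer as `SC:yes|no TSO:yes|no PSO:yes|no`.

SC:no TSO:yes PSO:yes

outcome vector order: (P0.a,P0.b,P2.a)
SC: 7 outcomes — {(0,0,0); (0,0,2); (0,1,0); (0,1,2); (2,0,2); (2,1,0); (2,1,2)}
TSO: 8 outcomes — {(0,0,0); (0,0,2); (0,1,0); (0,1,2); (2,0,0); (2,0,2); (2,1,0); (2,1,2)}
PSO: 8 outcomes — {(0,0,0); (0,0,2); (0,1,0); (0,1,2); (2,0,0); (2,0,2); (2,1,0); (2,1,2)}
target (2,0,0) ∈ {TSO,PSO}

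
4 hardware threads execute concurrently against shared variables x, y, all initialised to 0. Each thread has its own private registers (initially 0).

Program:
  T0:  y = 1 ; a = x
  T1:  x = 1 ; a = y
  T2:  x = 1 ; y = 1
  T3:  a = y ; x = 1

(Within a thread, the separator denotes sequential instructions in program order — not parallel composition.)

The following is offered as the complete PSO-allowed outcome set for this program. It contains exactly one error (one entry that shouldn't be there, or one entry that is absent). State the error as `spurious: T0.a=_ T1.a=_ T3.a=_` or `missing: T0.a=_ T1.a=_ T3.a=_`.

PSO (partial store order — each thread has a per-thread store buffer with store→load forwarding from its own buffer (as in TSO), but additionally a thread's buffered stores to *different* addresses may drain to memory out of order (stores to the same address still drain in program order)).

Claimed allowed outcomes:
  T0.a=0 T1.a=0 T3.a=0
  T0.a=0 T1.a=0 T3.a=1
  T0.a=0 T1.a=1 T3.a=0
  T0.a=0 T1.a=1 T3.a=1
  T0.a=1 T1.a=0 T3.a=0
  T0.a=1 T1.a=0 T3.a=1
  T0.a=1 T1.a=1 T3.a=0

missing: T0.a=1 T1.a=1 T3.a=1

outcome vector order: (T0.a,T1.a,T3.a)
PSO (8): <0 0 0>, <0 0 1>, <0 1 0>, <0 1 1>, <1 0 0>, <1 0 1>, <1 1 0>, <1 1 1>
PSO∖claimed = {<1 1 1>}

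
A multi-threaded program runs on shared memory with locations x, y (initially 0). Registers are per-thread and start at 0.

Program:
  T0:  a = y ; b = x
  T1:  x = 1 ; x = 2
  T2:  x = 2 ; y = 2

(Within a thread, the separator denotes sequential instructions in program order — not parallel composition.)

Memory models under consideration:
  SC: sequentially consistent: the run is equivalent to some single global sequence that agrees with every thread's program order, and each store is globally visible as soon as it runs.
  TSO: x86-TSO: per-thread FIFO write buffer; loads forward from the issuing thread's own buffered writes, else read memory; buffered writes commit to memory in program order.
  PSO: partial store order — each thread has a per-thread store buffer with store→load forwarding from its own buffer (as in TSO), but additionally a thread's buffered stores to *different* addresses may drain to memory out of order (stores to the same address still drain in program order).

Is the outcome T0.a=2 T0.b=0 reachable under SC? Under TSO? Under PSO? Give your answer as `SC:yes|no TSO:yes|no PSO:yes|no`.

outcome vector order: (T0.a,T0.b)
SC: 5 outcomes — {0/0; 0/1; 0/2; 2/1; 2/2}
TSO: 5 outcomes — {0/0; 0/1; 0/2; 2/1; 2/2}
PSO: 6 outcomes — {0/0; 0/1; 0/2; 2/0; 2/1; 2/2}
target 2/0 ∈ {PSO}

SC:no TSO:no PSO:yes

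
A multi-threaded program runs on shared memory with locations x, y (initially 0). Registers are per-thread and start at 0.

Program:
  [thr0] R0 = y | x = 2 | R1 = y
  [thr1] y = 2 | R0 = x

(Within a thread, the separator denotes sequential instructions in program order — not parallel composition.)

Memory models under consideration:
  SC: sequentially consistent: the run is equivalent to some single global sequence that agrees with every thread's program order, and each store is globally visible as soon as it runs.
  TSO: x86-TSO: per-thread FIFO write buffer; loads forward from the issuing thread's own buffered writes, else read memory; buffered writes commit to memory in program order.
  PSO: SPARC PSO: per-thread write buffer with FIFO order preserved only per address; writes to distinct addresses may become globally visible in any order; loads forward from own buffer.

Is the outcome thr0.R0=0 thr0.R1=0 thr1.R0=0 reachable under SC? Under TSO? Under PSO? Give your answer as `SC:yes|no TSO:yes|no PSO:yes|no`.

outcome vector order: (thr0.R0,thr0.R1,thr1.R0)
[SC] allowed = {<0 0 2>; <0 2 0>; <0 2 2>; <2 2 0>; <2 2 2>}
[TSO] allowed = {<0 0 0>; <0 0 2>; <0 2 0>; <0 2 2>; <2 2 0>; <2 2 2>}
[PSO] allowed = {<0 0 0>; <0 0 2>; <0 2 0>; <0 2 2>; <2 2 0>; <2 2 2>}
target <0 0 0> ∈ {TSO,PSO}

SC:no TSO:yes PSO:yes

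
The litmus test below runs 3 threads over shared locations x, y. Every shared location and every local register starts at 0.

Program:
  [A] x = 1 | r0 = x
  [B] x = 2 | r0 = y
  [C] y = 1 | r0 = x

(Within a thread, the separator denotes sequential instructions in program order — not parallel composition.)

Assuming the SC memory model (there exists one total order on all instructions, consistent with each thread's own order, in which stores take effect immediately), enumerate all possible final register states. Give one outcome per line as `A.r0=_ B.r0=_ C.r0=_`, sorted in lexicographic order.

A.r0=1 B.r0=0 C.r0=1
A.r0=1 B.r0=0 C.r0=2
A.r0=1 B.r0=1 C.r0=0
A.r0=1 B.r0=1 C.r0=1
A.r0=1 B.r0=1 C.r0=2
A.r0=2 B.r0=0 C.r0=2
A.r0=2 B.r0=1 C.r0=0
A.r0=2 B.r0=1 C.r0=1
A.r0=2 B.r0=1 C.r0=2

outcome vector order: (A.r0,B.r0,C.r0)
|SC outcomes| = 9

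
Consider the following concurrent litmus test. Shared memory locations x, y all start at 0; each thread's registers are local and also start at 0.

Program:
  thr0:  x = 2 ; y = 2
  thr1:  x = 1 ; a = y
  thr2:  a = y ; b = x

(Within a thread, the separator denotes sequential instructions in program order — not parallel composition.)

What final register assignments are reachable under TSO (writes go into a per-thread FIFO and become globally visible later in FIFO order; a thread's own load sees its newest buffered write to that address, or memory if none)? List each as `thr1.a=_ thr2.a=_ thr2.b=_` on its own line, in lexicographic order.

thr1.a=0 thr2.a=0 thr2.b=0
thr1.a=0 thr2.a=0 thr2.b=1
thr1.a=0 thr2.a=0 thr2.b=2
thr1.a=0 thr2.a=2 thr2.b=1
thr1.a=0 thr2.a=2 thr2.b=2
thr1.a=2 thr2.a=0 thr2.b=0
thr1.a=2 thr2.a=0 thr2.b=1
thr1.a=2 thr2.a=0 thr2.b=2
thr1.a=2 thr2.a=2 thr2.b=1
thr1.a=2 thr2.a=2 thr2.b=2

outcome vector order: (thr1.a,thr2.a,thr2.b)
|TSO outcomes| = 10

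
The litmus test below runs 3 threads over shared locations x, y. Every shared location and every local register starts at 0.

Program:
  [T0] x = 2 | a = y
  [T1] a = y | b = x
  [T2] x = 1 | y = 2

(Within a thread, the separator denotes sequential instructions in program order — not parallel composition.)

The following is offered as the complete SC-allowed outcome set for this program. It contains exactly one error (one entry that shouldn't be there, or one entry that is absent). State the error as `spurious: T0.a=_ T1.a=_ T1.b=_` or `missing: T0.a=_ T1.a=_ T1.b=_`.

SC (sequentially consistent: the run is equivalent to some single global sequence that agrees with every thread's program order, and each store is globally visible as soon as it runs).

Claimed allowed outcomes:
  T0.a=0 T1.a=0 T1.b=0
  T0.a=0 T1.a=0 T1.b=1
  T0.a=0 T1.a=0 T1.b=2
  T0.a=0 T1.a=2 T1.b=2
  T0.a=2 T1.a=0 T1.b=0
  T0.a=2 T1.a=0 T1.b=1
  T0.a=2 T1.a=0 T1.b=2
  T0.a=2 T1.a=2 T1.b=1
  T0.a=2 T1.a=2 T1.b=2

outcome vector order: (T0.a,T1.a,T1.b)
[SC] allowed = {0/0/0 0/0/1 0/0/2 0/2/1 0/2/2 2/0/0 2/0/1 2/0/2 2/2/1 2/2/2}
SC∖claimed = {0/2/1}

missing: T0.a=0 T1.a=2 T1.b=1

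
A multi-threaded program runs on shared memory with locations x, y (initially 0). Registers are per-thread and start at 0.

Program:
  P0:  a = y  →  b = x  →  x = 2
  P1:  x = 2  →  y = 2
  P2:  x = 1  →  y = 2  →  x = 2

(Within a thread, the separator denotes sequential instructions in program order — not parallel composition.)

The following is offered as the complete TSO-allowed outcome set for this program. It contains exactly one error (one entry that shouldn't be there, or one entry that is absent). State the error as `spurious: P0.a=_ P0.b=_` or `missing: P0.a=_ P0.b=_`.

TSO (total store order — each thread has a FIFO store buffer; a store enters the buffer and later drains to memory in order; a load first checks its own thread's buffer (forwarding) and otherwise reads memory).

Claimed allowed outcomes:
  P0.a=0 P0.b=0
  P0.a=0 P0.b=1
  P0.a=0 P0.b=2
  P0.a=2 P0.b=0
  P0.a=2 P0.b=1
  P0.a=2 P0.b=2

outcome vector order: (P0.a,P0.b)
TSO: 5 outcomes — {00; 01; 02; 21; 22}
claimed∖TSO = {20}

spurious: P0.a=2 P0.b=0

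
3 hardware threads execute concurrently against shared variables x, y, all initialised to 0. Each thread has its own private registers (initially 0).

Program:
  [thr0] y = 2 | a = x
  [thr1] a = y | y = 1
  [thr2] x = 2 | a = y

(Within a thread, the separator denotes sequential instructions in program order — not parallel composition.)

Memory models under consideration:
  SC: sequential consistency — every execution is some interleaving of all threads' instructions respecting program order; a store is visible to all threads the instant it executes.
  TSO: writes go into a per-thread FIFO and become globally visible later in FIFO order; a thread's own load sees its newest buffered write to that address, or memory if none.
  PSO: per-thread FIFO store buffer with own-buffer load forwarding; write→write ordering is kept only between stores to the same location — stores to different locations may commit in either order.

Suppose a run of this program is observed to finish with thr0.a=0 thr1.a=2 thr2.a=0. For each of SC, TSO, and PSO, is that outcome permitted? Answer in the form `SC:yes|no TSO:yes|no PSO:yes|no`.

outcome vector order: (thr0.a,thr1.a,thr2.a)
under SC → <0 0 1>, <0 0 2>, <0 2 1>, <0 2 2>, <2 0 0>, <2 0 1>, <2 0 2>, <2 2 0>, <2 2 1>, <2 2 2>
under TSO → <0 0 0>, <0 0 1>, <0 0 2>, <0 2 0>, <0 2 1>, <0 2 2>, <2 0 0>, <2 0 1>, <2 0 2>, <2 2 0>, <2 2 1>, <2 2 2>
under PSO → <0 0 0>, <0 0 1>, <0 0 2>, <0 2 0>, <0 2 1>, <0 2 2>, <2 0 0>, <2 0 1>, <2 0 2>, <2 2 0>, <2 2 1>, <2 2 2>
target <0 2 0> ∈ {TSO,PSO}

SC:no TSO:yes PSO:yes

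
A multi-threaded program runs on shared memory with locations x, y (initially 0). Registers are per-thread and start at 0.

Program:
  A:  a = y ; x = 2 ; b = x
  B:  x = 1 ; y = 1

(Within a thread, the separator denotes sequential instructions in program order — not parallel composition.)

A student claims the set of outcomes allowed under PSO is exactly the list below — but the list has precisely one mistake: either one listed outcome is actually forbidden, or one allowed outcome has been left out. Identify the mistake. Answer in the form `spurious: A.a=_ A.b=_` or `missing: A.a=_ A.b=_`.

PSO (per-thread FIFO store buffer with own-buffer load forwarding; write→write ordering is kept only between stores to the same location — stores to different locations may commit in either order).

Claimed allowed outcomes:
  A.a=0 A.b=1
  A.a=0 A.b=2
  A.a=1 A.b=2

missing: A.a=1 A.b=1

outcome vector order: (A.a,A.b)
PSO: 4 outcomes — {<0 1> <0 2> <1 1> <1 2>}
PSO∖claimed = {<1 1>}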